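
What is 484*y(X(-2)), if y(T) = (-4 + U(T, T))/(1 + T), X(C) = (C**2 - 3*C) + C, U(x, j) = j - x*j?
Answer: -9680/3 ≈ -3226.7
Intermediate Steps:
U(x, j) = j - j*x
X(C) = C**2 - 2*C
y(T) = (-4 + T*(1 - T))/(1 + T)
484*y(X(-2)) = 484*((-4 - 2*(-2 - 2) - (-2*(-2 - 2))**2)/(1 - 2*(-2 - 2))) = 484*((-4 - 2*(-4) - (-2*(-4))**2)/(1 - 2*(-4))) = 484*((-4 + 8 - 1*8**2)/(1 + 8)) = 484*((-4 + 8 - 1*64)/9) = 484*((-4 + 8 - 64)/9) = 484*((1/9)*(-60)) = 484*(-20/3) = -9680/3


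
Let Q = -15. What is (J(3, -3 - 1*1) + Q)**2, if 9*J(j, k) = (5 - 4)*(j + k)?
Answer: 18496/81 ≈ 228.35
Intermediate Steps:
J(j, k) = j/9 + k/9 (J(j, k) = ((5 - 4)*(j + k))/9 = (1*(j + k))/9 = (j + k)/9 = j/9 + k/9)
(J(3, -3 - 1*1) + Q)**2 = (((1/9)*3 + (-3 - 1*1)/9) - 15)**2 = ((1/3 + (-3 - 1)/9) - 15)**2 = ((1/3 + (1/9)*(-4)) - 15)**2 = ((1/3 - 4/9) - 15)**2 = (-1/9 - 15)**2 = (-136/9)**2 = 18496/81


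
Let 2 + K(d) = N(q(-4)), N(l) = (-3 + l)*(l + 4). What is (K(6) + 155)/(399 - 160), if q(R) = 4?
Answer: 161/239 ≈ 0.67364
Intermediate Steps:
N(l) = (-3 + l)*(4 + l)
K(d) = 6 (K(d) = -2 + (-12 + 4 + 4**2) = -2 + (-12 + 4 + 16) = -2 + 8 = 6)
(K(6) + 155)/(399 - 160) = (6 + 155)/(399 - 160) = 161/239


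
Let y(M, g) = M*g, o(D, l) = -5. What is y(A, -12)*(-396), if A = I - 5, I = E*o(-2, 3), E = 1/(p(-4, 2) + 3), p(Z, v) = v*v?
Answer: -190080/7 ≈ -27154.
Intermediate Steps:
p(Z, v) = v²
E = ⅐ (E = 1/(2² + 3) = 1/(4 + 3) = 1/7 = ⅐ ≈ 0.14286)
I = -5/7 (I = (⅐)*(-5) = -5/7 ≈ -0.71429)
A = -40/7 (A = -5/7 - 5 = -40/7 ≈ -5.7143)
y(A, -12)*(-396) = -40/7*(-12)*(-396) = (480/7)*(-396) = -190080/7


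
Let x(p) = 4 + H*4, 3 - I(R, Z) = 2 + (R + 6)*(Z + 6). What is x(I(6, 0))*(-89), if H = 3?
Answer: -1424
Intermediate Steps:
I(R, Z) = 1 - (6 + R)*(6 + Z) (I(R, Z) = 3 - (2 + (R + 6)*(Z + 6)) = 3 - (2 + (6 + R)*(6 + Z)) = 3 + (-2 - (6 + R)*(6 + Z)) = 1 - (6 + R)*(6 + Z))
x(p) = 16 (x(p) = 4 + 3*4 = 4 + 12 = 16)
x(I(6, 0))*(-89) = 16*(-89) = -1424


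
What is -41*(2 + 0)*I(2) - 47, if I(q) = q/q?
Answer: -129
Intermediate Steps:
I(q) = 1
-41*(2 + 0)*I(2) - 47 = -41*(2 + 0) - 47 = -82 - 47 = -129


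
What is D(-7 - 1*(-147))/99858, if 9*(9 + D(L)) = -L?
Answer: -13/52866 ≈ -0.00024590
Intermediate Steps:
D(L) = -9 - L/9 (D(L) = -9 + (-L)/9 = -9 - L/9)
D(-7 - 1*(-147))/99858 = (-9 - (-7 - 1*(-147))/9)/99858 = (-9 - (-7 + 147)/9)*(1/99858) = (-9 - ⅑*140)*(1/99858) = (-9 - 140/9)*(1/99858) = -221/9*1/99858 = -13/52866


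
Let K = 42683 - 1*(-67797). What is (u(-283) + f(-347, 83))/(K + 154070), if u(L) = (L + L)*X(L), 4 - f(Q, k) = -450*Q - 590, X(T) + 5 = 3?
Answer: -77212/132275 ≈ -0.58372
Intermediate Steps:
X(T) = -2 (X(T) = -5 + 3 = -2)
K = 110480 (K = 42683 + 67797 = 110480)
f(Q, k) = 594 + 450*Q (f(Q, k) = 4 - (-450*Q - 590) = 4 - (-590 - 450*Q) = 4 + (590 + 450*Q) = 594 + 450*Q)
u(L) = -4*L (u(L) = (L + L)*(-2) = (2*L)*(-2) = -4*L)
(u(-283) + f(-347, 83))/(K + 154070) = (-4*(-283) + (594 + 450*(-347)))/(110480 + 154070) = (1132 + (594 - 156150))/264550 = (1132 - 155556)*(1/264550) = -154424*1/264550 = -77212/132275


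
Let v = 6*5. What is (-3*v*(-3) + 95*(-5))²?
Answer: 42025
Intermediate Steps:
v = 30
(-3*v*(-3) + 95*(-5))² = (-3*30*(-3) + 95*(-5))² = (-90*(-3) - 475)² = (270 - 475)² = (-205)² = 42025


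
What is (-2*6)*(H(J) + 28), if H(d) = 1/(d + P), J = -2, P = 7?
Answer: -1692/5 ≈ -338.40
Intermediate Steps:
H(d) = 1/(7 + d) (H(d) = 1/(d + 7) = 1/(7 + d))
(-2*6)*(H(J) + 28) = (-2*6)*(1/(7 - 2) + 28) = -12*(1/5 + 28) = -12*(⅕ + 28) = -12*141/5 = -1692/5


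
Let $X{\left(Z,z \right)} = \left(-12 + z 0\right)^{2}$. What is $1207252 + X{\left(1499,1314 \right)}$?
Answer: $1207396$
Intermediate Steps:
$X{\left(Z,z \right)} = 144$ ($X{\left(Z,z \right)} = \left(-12 + 0\right)^{2} = \left(-12\right)^{2} = 144$)
$1207252 + X{\left(1499,1314 \right)} = 1207252 + 144 = 1207396$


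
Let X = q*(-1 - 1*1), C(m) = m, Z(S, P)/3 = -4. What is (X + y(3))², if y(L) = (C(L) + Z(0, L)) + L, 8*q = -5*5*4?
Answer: 361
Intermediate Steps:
Z(S, P) = -12 (Z(S, P) = 3*(-4) = -12)
q = -25/2 (q = (-5*5*4)/8 = (-25*4)/8 = (⅛)*(-100) = -25/2 ≈ -12.500)
y(L) = -12 + 2*L (y(L) = (L - 12) + L = (-12 + L) + L = -12 + 2*L)
X = 25 (X = -25*(-1 - 1*1)/2 = -25*(-1 - 1)/2 = -25/2*(-2) = 25)
(X + y(3))² = (25 + (-12 + 2*3))² = (25 + (-12 + 6))² = (25 - 6)² = 19² = 361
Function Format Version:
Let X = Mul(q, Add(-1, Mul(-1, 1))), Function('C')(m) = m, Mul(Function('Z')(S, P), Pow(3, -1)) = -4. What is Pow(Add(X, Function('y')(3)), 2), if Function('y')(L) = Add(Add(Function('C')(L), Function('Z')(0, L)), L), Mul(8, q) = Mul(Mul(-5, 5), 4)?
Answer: 361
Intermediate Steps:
Function('Z')(S, P) = -12 (Function('Z')(S, P) = Mul(3, -4) = -12)
q = Rational(-25, 2) (q = Mul(Rational(1, 8), Mul(Mul(-5, 5), 4)) = Mul(Rational(1, 8), Mul(-25, 4)) = Mul(Rational(1, 8), -100) = Rational(-25, 2) ≈ -12.500)
Function('y')(L) = Add(-12, Mul(2, L)) (Function('y')(L) = Add(Add(L, -12), L) = Add(Add(-12, L), L) = Add(-12, Mul(2, L)))
X = 25 (X = Mul(Rational(-25, 2), Add(-1, Mul(-1, 1))) = Mul(Rational(-25, 2), Add(-1, -1)) = Mul(Rational(-25, 2), -2) = 25)
Pow(Add(X, Function('y')(3)), 2) = Pow(Add(25, Add(-12, Mul(2, 3))), 2) = Pow(Add(25, Add(-12, 6)), 2) = Pow(Add(25, -6), 2) = Pow(19, 2) = 361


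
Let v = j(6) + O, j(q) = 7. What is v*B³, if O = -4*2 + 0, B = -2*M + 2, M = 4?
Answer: 216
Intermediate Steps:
B = -6 (B = -2*4 + 2 = -8 + 2 = -6)
O = -8 (O = -8 + 0 = -8)
v = -1 (v = 7 - 8 = -1)
v*B³ = -1*(-6)³ = -1*(-216) = 216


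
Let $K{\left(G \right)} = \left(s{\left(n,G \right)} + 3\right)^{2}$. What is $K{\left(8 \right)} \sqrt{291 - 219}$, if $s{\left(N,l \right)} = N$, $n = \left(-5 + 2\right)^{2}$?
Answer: $864 \sqrt{2} \approx 1221.9$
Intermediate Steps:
$n = 9$ ($n = \left(-3\right)^{2} = 9$)
$K{\left(G \right)} = 144$ ($K{\left(G \right)} = \left(9 + 3\right)^{2} = 12^{2} = 144$)
$K{\left(8 \right)} \sqrt{291 - 219} = 144 \sqrt{291 - 219} = 144 \sqrt{72} = 144 \cdot 6 \sqrt{2} = 864 \sqrt{2}$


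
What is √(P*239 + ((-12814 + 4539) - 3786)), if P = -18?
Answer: I*√16363 ≈ 127.92*I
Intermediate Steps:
√(P*239 + ((-12814 + 4539) - 3786)) = √(-18*239 + ((-12814 + 4539) - 3786)) = √(-4302 + (-8275 - 3786)) = √(-4302 - 12061) = √(-16363) = I*√16363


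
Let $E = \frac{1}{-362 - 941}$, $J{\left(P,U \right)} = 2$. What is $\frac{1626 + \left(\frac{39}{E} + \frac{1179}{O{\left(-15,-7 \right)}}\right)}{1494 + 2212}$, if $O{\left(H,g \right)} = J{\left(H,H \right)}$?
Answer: $- \frac{97203}{7412} \approx -13.114$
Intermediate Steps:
$O{\left(H,g \right)} = 2$
$E = - \frac{1}{1303}$ ($E = \frac{1}{-362 - 941} = \frac{1}{-1303} = - \frac{1}{1303} \approx -0.00076746$)
$\frac{1626 + \left(\frac{39}{E} + \frac{1179}{O{\left(-15,-7 \right)}}\right)}{1494 + 2212} = \frac{1626 + \left(\frac{39}{- \frac{1}{1303}} + \frac{1179}{2}\right)}{1494 + 2212} = \frac{1626 + \left(39 \left(-1303\right) + 1179 \cdot \frac{1}{2}\right)}{3706} = \left(1626 + \left(-50817 + \frac{1179}{2}\right)\right) \frac{1}{3706} = \left(1626 - \frac{100455}{2}\right) \frac{1}{3706} = \left(- \frac{97203}{2}\right) \frac{1}{3706} = - \frac{97203}{7412}$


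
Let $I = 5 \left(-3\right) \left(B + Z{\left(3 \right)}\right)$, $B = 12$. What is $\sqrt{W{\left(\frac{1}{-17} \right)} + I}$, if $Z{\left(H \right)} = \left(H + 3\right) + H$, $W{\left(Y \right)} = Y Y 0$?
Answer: $3 i \sqrt{35} \approx 17.748 i$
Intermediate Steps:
$W{\left(Y \right)} = 0$ ($W{\left(Y \right)} = Y^{2} \cdot 0 = 0$)
$Z{\left(H \right)} = 3 + 2 H$ ($Z{\left(H \right)} = \left(3 + H\right) + H = 3 + 2 H$)
$I = -315$ ($I = 5 \left(-3\right) \left(12 + \left(3 + 2 \cdot 3\right)\right) = - 15 \left(12 + \left(3 + 6\right)\right) = - 15 \left(12 + 9\right) = \left(-15\right) 21 = -315$)
$\sqrt{W{\left(\frac{1}{-17} \right)} + I} = \sqrt{0 - 315} = \sqrt{-315} = 3 i \sqrt{35}$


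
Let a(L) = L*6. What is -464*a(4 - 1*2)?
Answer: -5568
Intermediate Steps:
a(L) = 6*L
-464*a(4 - 1*2) = -2784*(4 - 1*2) = -2784*(4 - 2) = -2784*2 = -464*12 = -5568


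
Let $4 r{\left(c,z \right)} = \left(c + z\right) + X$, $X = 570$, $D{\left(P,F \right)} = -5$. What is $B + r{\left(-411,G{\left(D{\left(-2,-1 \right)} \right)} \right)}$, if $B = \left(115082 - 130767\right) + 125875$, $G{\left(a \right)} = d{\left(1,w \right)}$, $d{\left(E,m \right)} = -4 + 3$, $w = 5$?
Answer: $\frac{220459}{2} \approx 1.1023 \cdot 10^{5}$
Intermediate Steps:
$d{\left(E,m \right)} = -1$
$G{\left(a \right)} = -1$
$r{\left(c,z \right)} = \frac{285}{2} + \frac{c}{4} + \frac{z}{4}$ ($r{\left(c,z \right)} = \frac{\left(c + z\right) + 570}{4} = \frac{570 + c + z}{4} = \frac{285}{2} + \frac{c}{4} + \frac{z}{4}$)
$B = 110190$ ($B = -15685 + 125875 = 110190$)
$B + r{\left(-411,G{\left(D{\left(-2,-1 \right)} \right)} \right)} = 110190 + \left(\frac{285}{2} + \frac{1}{4} \left(-411\right) + \frac{1}{4} \left(-1\right)\right) = 110190 - - \frac{79}{2} = 110190 + \frac{79}{2} = \frac{220459}{2}$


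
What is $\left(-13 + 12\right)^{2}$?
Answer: $1$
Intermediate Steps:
$\left(-13 + 12\right)^{2} = \left(-1\right)^{2} = 1$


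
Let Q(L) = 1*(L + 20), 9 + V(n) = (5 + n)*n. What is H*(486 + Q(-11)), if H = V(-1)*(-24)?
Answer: 154440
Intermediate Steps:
V(n) = -9 + n*(5 + n) (V(n) = -9 + (5 + n)*n = -9 + n*(5 + n))
Q(L) = 20 + L (Q(L) = 1*(20 + L) = 20 + L)
H = 312 (H = (-9 + (-1)² + 5*(-1))*(-24) = (-9 + 1 - 5)*(-24) = -13*(-24) = 312)
H*(486 + Q(-11)) = 312*(486 + (20 - 11)) = 312*(486 + 9) = 312*495 = 154440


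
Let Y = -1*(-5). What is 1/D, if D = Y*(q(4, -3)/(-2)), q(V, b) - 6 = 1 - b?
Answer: -1/25 ≈ -0.040000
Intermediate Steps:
q(V, b) = 7 - b (q(V, b) = 6 + (1 - b) = 7 - b)
Y = 5
D = -25 (D = 5*((7 - 1*(-3))/(-2)) = 5*((7 + 3)*(-1/2)) = 5*(10*(-1/2)) = 5*(-5) = -25)
1/D = 1/(-25) = -1/25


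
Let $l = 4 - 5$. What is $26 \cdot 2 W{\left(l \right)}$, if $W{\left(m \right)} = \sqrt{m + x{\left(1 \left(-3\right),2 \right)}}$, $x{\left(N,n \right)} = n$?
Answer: $52$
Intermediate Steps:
$l = -1$
$W{\left(m \right)} = \sqrt{2 + m}$ ($W{\left(m \right)} = \sqrt{m + 2} = \sqrt{2 + m}$)
$26 \cdot 2 W{\left(l \right)} = 26 \cdot 2 \sqrt{2 - 1} = 52 \sqrt{1} = 52 \cdot 1 = 52$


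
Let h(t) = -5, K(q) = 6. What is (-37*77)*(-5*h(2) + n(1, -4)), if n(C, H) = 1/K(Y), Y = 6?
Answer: -430199/6 ≈ -71700.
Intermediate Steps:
n(C, H) = 1/6
(-37*77)*(-5*h(2) + n(1, -4)) = (-37*77)*(-5*(-5) + 1/6) = -2849*(25 + 1/6) = -2849*151/6 = -430199/6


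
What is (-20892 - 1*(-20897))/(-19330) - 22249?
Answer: -86014635/3866 ≈ -22249.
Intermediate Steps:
(-20892 - 1*(-20897))/(-19330) - 22249 = (-20892 + 20897)*(-1/19330) - 22249 = 5*(-1/19330) - 22249 = -1/3866 - 22249 = -86014635/3866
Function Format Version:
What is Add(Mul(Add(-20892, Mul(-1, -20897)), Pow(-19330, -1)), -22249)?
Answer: Rational(-86014635, 3866) ≈ -22249.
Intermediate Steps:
Add(Mul(Add(-20892, Mul(-1, -20897)), Pow(-19330, -1)), -22249) = Add(Mul(Add(-20892, 20897), Rational(-1, 19330)), -22249) = Add(Mul(5, Rational(-1, 19330)), -22249) = Add(Rational(-1, 3866), -22249) = Rational(-86014635, 3866)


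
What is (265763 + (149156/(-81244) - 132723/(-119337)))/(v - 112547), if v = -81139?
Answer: -71574322787689/52162949829178 ≈ -1.3721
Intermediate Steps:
(265763 + (149156/(-81244) - 132723/(-119337)))/(v - 112547) = (265763 + (149156/(-81244) - 132723/(-119337)))/(-81139 - 112547) = (265763 + (149156*(-1/81244) - 132723*(-1/119337)))/(-193686) = (265763 + (-37289/20311 + 44241/39779))*(-1/193686) = (265763 - 584740180/807951269)*(-1/193686) = (214722968363067/807951269)*(-1/193686) = -71574322787689/52162949829178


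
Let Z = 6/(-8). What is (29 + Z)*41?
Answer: 4633/4 ≈ 1158.3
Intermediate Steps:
Z = -¾ (Z = 6*(-⅛) = -¾ ≈ -0.75000)
(29 + Z)*41 = (29 - ¾)*41 = (113/4)*41 = 4633/4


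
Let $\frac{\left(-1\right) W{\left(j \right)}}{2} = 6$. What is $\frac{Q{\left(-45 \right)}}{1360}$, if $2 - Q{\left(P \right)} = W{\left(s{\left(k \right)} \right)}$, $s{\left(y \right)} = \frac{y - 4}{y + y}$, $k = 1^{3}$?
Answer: $\frac{7}{680} \approx 0.010294$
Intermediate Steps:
$k = 1$
$s{\left(y \right)} = \frac{-4 + y}{2 y}$
$W{\left(j \right)} = -12$ ($W{\left(j \right)} = \left(-2\right) 6 = -12$)
$Q{\left(P \right)} = 14$ ($Q{\left(P \right)} = 2 - -12 = 2 + 12 = 14$)
$\frac{Q{\left(-45 \right)}}{1360} = \frac{14}{1360} = 14 \cdot \frac{1}{1360} = \frac{7}{680}$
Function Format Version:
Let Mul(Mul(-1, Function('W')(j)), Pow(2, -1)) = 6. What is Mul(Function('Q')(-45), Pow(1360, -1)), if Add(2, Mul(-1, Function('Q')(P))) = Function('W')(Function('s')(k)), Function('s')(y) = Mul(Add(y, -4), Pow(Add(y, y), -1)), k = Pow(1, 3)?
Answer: Rational(7, 680) ≈ 0.010294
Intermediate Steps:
k = 1
Function('s')(y) = Mul(Rational(1, 2), Pow(y, -1), Add(-4, y)) (Function('s')(y) = Mul(Add(-4, y), Pow(Mul(2, y), -1)) = Mul(Add(-4, y), Mul(Rational(1, 2), Pow(y, -1))) = Mul(Rational(1, 2), Pow(y, -1), Add(-4, y)))
Function('W')(j) = -12 (Function('W')(j) = Mul(-2, 6) = -12)
Function('Q')(P) = 14 (Function('Q')(P) = Add(2, Mul(-1, -12)) = Add(2, 12) = 14)
Mul(Function('Q')(-45), Pow(1360, -1)) = Mul(14, Pow(1360, -1)) = Mul(14, Rational(1, 1360)) = Rational(7, 680)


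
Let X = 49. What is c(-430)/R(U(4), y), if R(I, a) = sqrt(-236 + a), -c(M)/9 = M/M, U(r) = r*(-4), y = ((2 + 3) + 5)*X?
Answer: -9*sqrt(254)/254 ≈ -0.56471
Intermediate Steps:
y = 490 (y = ((2 + 3) + 5)*49 = (5 + 5)*49 = 10*49 = 490)
U(r) = -4*r
c(M) = -9 (c(M) = -9*M/M = -9*1 = -9)
c(-430)/R(U(4), y) = -9/sqrt(-236 + 490) = -9*sqrt(254)/254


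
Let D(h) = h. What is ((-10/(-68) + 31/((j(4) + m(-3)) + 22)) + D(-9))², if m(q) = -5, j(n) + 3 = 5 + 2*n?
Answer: 50027329/842724 ≈ 59.364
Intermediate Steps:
j(n) = 2 + 2*n (j(n) = -3 + (5 + 2*n) = 2 + 2*n)
((-10/(-68) + 31/((j(4) + m(-3)) + 22)) + D(-9))² = ((-10/(-68) + 31/(((2 + 2*4) - 5) + 22)) - 9)² = ((-10*(-1/68) + 31/(((2 + 8) - 5) + 22)) - 9)² = ((5/34 + 31/((10 - 5) + 22)) - 9)² = ((5/34 + 31/(5 + 22)) - 9)² = ((5/34 + 31/27) - 9)² = (1189/918 - 9)² = (-7073/918)² = 50027329/842724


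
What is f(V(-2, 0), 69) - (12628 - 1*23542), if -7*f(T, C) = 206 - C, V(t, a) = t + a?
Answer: 76261/7 ≈ 10894.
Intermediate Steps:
V(t, a) = a + t
f(T, C) = -206/7 + C/7 (f(T, C) = -(206 - C)/7 = -206/7 + C/7)
f(V(-2, 0), 69) - (12628 - 1*23542) = (-206/7 + (⅐)*69) - (12628 - 1*23542) = (-206/7 + 69/7) - (12628 - 23542) = -137/7 - 1*(-10914) = -137/7 + 10914 = 76261/7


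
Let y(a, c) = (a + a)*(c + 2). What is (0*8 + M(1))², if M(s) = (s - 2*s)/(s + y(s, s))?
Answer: 1/49 ≈ 0.020408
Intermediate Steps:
y(a, c) = 2*a*(2 + c) (y(a, c) = (2*a)*(2 + c) = 2*a*(2 + c))
M(s) = -s/(s + 2*s*(2 + s)) (M(s) = (s - 2*s)/(s + 2*s*(2 + s)) = (-s)/(s + 2*s*(2 + s)) = -s/(s + 2*s*(2 + s)))
(0*8 + M(1))² = (0*8 - 1/(5 + 2*1))² = (0 - 1/(5 + 2))² = (0 - 1/7)² = (0 - 1*⅐)² = (0 - ⅐)² = (-⅐)² = 1/49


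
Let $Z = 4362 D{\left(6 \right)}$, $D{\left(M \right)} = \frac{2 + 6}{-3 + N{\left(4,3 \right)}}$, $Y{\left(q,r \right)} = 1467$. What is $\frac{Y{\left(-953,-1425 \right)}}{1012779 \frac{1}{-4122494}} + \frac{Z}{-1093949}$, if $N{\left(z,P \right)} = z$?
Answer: $- \frac{735101031657154}{123103174919} \approx -5971.4$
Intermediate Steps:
$D{\left(M \right)} = 8$ ($D{\left(M \right)} = \frac{2 + 6}{-3 + 4} = \frac{8}{1} = 8 \cdot 1 = 8$)
$Z = 34896$ ($Z = 4362 \cdot 8 = 34896$)
$\frac{Y{\left(-953,-1425 \right)}}{1012779 \frac{1}{-4122494}} + \frac{Z}{-1093949} = \frac{1467}{1012779 \frac{1}{-4122494}} + \frac{34896}{-1093949} = \frac{1467}{1012779 \left(- \frac{1}{4122494}\right)} + 34896 \left(- \frac{1}{1093949}\right) = \frac{1467}{- \frac{1012779}{4122494}} - \frac{34896}{1093949} = 1467 \left(- \frac{4122494}{1012779}\right) - \frac{34896}{1093949} = - \frac{671966522}{112531} - \frac{34896}{1093949} = - \frac{735101031657154}{123103174919}$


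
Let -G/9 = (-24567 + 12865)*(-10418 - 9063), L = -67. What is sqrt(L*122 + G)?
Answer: 2*I*sqrt(512927033) ≈ 45296.0*I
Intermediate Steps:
G = -2051699958 (G = -9*(-24567 + 12865)*(-10418 - 9063) = -(-105318)*(-19481) = -9*227966662 = -2051699958)
sqrt(L*122 + G) = sqrt(-67*122 - 2051699958) = sqrt(-8174 - 2051699958) = sqrt(-2051708132) = 2*I*sqrt(512927033)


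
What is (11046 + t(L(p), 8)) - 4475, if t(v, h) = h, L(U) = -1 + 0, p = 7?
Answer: 6579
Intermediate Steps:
L(U) = -1
(11046 + t(L(p), 8)) - 4475 = (11046 + 8) - 4475 = 11054 - 4475 = 6579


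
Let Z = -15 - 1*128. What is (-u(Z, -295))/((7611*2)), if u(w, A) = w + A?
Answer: 73/2537 ≈ 0.028774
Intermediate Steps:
Z = -143 (Z = -15 - 128 = -143)
u(w, A) = A + w
(-u(Z, -295))/((7611*2)) = (-(-295 - 143))/((7611*2)) = -1*(-438)/15222 = 438*(1/15222) = 73/2537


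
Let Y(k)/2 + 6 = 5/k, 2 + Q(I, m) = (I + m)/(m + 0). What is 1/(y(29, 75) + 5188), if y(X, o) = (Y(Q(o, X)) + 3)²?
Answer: 529/2748296 ≈ 0.00019248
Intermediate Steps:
Q(I, m) = -2 + (I + m)/m (Q(I, m) = -2 + (I + m)/(m + 0) = -2 + (I + m)/m)
Y(k) = -12 + 10/k (Y(k) = -12 + 2*(5/k) = -12 + 10/k)
y(X, o) = (-9 + 10*X/(o - X))² (y(X, o) = ((-12 + 10/(((o - X)/X))) + 3)² = ((-12 + 10*(X/(o - X))) + 3)² = ((-12 + 10*X/(o - X)) + 3)² = (-9 + 10*X/(o - X))²)
1/(y(29, 75) + 5188) = 1/((-19*29 + 9*75)²/(75 - 1*29)² + 5188) = 1/((-551 + 675)²/(75 - 29)² + 5188) = 1/(124²/46² + 5188) = 1/((1/2116)*15376 + 5188) = 1/(3844/529 + 5188) = 1/(2748296/529) = 529/2748296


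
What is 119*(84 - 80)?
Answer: 476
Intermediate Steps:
119*(84 - 80) = 119*4 = 476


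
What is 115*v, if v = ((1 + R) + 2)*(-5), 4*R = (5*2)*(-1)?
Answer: -575/2 ≈ -287.50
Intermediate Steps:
R = -5/2 (R = ((5*2)*(-1))/4 = (10*(-1))/4 = (1/4)*(-10) = -5/2 ≈ -2.5000)
v = -5/2 (v = ((1 - 5/2) + 2)*(-5) = (-3/2 + 2)*(-5) = (1/2)*(-5) = -5/2 ≈ -2.5000)
115*v = 115*(-5/2) = -575/2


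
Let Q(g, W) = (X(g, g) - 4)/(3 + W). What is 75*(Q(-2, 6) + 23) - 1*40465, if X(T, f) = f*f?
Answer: -38740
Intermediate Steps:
X(T, f) = f²
Q(g, W) = (-4 + g²)/(3 + W) (Q(g, W) = (g² - 4)/(3 + W) = (-4 + g²)/(3 + W))
75*(Q(-2, 6) + 23) - 1*40465 = 75*((-4 + (-2)²)/(3 + 6) + 23) - 1*40465 = 75*((-4 + 4)/9 + 23) - 40465 = 75*((⅑)*0 + 23) - 40465 = 75*(0 + 23) - 40465 = 75*23 - 40465 = 1725 - 40465 = -38740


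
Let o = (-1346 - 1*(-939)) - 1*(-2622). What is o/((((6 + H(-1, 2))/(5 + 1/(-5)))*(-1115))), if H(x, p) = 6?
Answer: -886/1115 ≈ -0.79462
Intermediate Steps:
o = 2215 (o = (-1346 + 939) + 2622 = -407 + 2622 = 2215)
o/((((6 + H(-1, 2))/(5 + 1/(-5)))*(-1115))) = 2215/((((6 + 6)/(5 + 1/(-5)))*(-1115))) = 2215/(((12/(5 - ⅕))*(-1115))) = 2215/(((12/(24/5))*(-1115))) = 2215/(((12*(5/24))*(-1115))) = 2215/(((5/2)*(-1115))) = 2215/(-5575/2) = 2215*(-2/5575) = -886/1115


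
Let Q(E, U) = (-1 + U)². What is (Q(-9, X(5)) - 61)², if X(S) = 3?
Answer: 3249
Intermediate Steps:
(Q(-9, X(5)) - 61)² = ((-1 + 3)² - 61)² = (2² - 61)² = (4 - 61)² = (-57)² = 3249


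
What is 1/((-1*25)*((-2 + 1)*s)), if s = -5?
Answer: -1/125 ≈ -0.0080000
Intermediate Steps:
1/((-1*25)*((-2 + 1)*s)) = 1/((-1*25)*((-2 + 1)*(-5))) = 1/(-(-25)*(-5)) = 1/(-25*5) = 1/(-125) = -1/125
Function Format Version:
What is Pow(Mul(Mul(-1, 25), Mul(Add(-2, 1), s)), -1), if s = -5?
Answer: Rational(-1, 125) ≈ -0.0080000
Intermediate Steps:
Pow(Mul(Mul(-1, 25), Mul(Add(-2, 1), s)), -1) = Pow(Mul(Mul(-1, 25), Mul(Add(-2, 1), -5)), -1) = Pow(Mul(-25, Mul(-1, -5)), -1) = Pow(Mul(-25, 5), -1) = Pow(-125, -1) = Rational(-1, 125)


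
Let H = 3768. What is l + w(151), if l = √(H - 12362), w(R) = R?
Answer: 151 + I*√8594 ≈ 151.0 + 92.704*I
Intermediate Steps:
l = I*√8594 (l = √(3768 - 12362) = √(-8594) = I*√8594 ≈ 92.704*I)
l + w(151) = I*√8594 + 151 = 151 + I*√8594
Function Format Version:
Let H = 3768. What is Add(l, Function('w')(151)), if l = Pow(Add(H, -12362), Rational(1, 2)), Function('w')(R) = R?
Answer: Add(151, Mul(I, Pow(8594, Rational(1, 2)))) ≈ Add(151.00, Mul(92.704, I))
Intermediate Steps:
l = Mul(I, Pow(8594, Rational(1, 2))) (l = Pow(Add(3768, -12362), Rational(1, 2)) = Pow(-8594, Rational(1, 2)) = Mul(I, Pow(8594, Rational(1, 2))) ≈ Mul(92.704, I))
Add(l, Function('w')(151)) = Add(Mul(I, Pow(8594, Rational(1, 2))), 151) = Add(151, Mul(I, Pow(8594, Rational(1, 2))))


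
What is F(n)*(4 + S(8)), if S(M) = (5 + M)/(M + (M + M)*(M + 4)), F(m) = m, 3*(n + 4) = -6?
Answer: -2439/100 ≈ -24.390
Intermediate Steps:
n = -6 (n = -4 + (⅓)*(-6) = -4 - 2 = -6)
S(M) = (5 + M)/(M + 2*M*(4 + M)) (S(M) = (5 + M)/(M + (2*M)*(4 + M)) = (5 + M)/(M + 2*M*(4 + M)))
F(n)*(4 + S(8)) = -6*(4 + (5 + 8)/(8*(9 + 2*8))) = -6*(4 + (⅛)*13/(9 + 16)) = -6*(4 + (⅛)*13/25) = -6*(4 + (⅛)*(1/25)*13) = -6*(4 + 13/200) = -6*813/200 = -2439/100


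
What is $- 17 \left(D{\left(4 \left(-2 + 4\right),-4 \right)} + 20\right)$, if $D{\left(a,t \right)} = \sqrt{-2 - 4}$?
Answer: $-340 - 17 i \sqrt{6} \approx -340.0 - 41.641 i$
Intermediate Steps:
$D{\left(a,t \right)} = i \sqrt{6}$ ($D{\left(a,t \right)} = \sqrt{-6} = i \sqrt{6}$)
$- 17 \left(D{\left(4 \left(-2 + 4\right),-4 \right)} + 20\right) = - 17 \left(i \sqrt{6} + 20\right) = - 17 \left(20 + i \sqrt{6}\right) = -340 - 17 i \sqrt{6}$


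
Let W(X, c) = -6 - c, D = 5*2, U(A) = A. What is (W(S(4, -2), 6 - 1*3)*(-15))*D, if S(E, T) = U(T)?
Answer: 1350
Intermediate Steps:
S(E, T) = T
D = 10
(W(S(4, -2), 6 - 1*3)*(-15))*D = ((-6 - (6 - 1*3))*(-15))*10 = ((-6 - (6 - 3))*(-15))*10 = ((-6 - 1*3)*(-15))*10 = ((-6 - 3)*(-15))*10 = -9*(-15)*10 = 135*10 = 1350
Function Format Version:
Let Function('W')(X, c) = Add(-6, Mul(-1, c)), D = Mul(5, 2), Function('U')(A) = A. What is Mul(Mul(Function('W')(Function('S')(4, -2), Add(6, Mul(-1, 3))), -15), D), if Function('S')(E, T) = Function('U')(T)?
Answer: 1350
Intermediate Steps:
Function('S')(E, T) = T
D = 10
Mul(Mul(Function('W')(Function('S')(4, -2), Add(6, Mul(-1, 3))), -15), D) = Mul(Mul(Add(-6, Mul(-1, Add(6, Mul(-1, 3)))), -15), 10) = Mul(Mul(Add(-6, Mul(-1, Add(6, -3))), -15), 10) = Mul(Mul(Add(-6, Mul(-1, 3)), -15), 10) = Mul(Mul(Add(-6, -3), -15), 10) = Mul(Mul(-9, -15), 10) = Mul(135, 10) = 1350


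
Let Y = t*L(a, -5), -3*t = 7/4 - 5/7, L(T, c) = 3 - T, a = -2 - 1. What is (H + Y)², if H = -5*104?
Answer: 53421481/196 ≈ 2.7256e+5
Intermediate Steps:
a = -3
t = -29/84 (t = -(7/4 - 5/7)/3 = -⅓*29/28 = -29/84 ≈ -0.34524)
H = -520
Y = -29/14 (Y = -29*(3 - 1*(-3))/84 = -29*(3 + 3)/84 = -29/84*6 = -29/14 ≈ -2.0714)
(H + Y)² = (-520 - 29/14)² = (-7309/14)² = 53421481/196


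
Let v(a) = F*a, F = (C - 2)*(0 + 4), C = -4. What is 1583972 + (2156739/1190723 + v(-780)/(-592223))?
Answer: 1116976408931519825/705173547229 ≈ 1.5840e+6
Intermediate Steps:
F = -24 (F = (-4 - 2)*(0 + 4) = -6*4 = -24)
v(a) = -24*a
1583972 + (2156739/1190723 + v(-780)/(-592223)) = 1583972 + (2156739/1190723 - 24*(-780)/(-592223)) = 1583972 + (2156739*(1/1190723) + 18720*(-1/592223)) = 1583972 + (2156739/1190723 - 18720/592223) = 1583972 + 1254980106237/705173547229 = 1116976408931519825/705173547229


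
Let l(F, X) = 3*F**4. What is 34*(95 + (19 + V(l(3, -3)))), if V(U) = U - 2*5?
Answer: 11798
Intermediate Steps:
V(U) = -10 + U (V(U) = U - 10 = -10 + U)
34*(95 + (19 + V(l(3, -3)))) = 34*(95 + (19 + (-10 + 3*3**4))) = 34*(95 + (19 + (-10 + 3*81))) = 34*(95 + (19 + (-10 + 243))) = 34*(95 + (19 + 233)) = 34*(95 + 252) = 34*347 = 11798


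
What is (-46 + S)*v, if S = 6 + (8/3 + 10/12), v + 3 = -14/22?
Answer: 1460/11 ≈ 132.73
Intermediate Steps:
v = -40/11 (v = -3 - 14/22 = -3 - 14*1/22 = -3 - 7/11 = -40/11 ≈ -3.6364)
S = 19/2 (S = 6 + (8*(⅓) + 10*(1/12)) = 6 + (8/3 + ⅚) = 6 + 7/2 = 19/2 ≈ 9.5000)
(-46 + S)*v = (-46 + 19/2)*(-40/11) = -73/2*(-40/11) = 1460/11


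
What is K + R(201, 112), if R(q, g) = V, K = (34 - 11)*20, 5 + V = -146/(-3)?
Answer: 1511/3 ≈ 503.67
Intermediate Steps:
V = 131/3 (V = -5 - 146/(-3) = -5 - 146*(-⅓) = -5 + 146/3 = 131/3 ≈ 43.667)
K = 460 (K = 23*20 = 460)
R(q, g) = 131/3
K + R(201, 112) = 460 + 131/3 = 1511/3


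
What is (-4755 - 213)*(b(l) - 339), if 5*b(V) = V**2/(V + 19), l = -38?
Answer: 8798328/5 ≈ 1.7597e+6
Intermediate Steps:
b(V) = V**2/(5*(19 + V)) (b(V) = (V**2/(V + 19))/5 = (V**2/(19 + V))/5 = V**2/(5*(19 + V)))
(-4755 - 213)*(b(l) - 339) = (-4755 - 213)*((1/5)*(-38)**2/(19 - 38) - 339) = -4968*((1/5)*1444/(-19) - 339) = -4968*((1/5)*1444*(-1/19) - 339) = -4968*(-76/5 - 339) = -4968*(-1771/5) = 8798328/5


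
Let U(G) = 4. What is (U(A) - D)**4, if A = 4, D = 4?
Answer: 0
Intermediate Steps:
(U(A) - D)**4 = (4 - 1*4)**4 = (4 - 4)**4 = 0**4 = 0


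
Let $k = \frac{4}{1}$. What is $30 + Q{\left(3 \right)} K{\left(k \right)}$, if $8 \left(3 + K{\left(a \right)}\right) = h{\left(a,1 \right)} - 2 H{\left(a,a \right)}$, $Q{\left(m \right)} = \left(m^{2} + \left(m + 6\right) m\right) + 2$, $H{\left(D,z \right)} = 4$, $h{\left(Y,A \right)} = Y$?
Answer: $-103$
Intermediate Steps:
$Q{\left(m \right)} = 2 + m^{2} + m \left(6 + m\right)$ ($Q{\left(m \right)} = \left(m^{2} + \left(6 + m\right) m\right) + 2 = \left(m^{2} + m \left(6 + m\right)\right) + 2 = 2 + m^{2} + m \left(6 + m\right)$)
$k = 4$ ($k = 4 \cdot 1 = 4$)
$K{\left(a \right)} = -4 + \frac{a}{8}$ ($K{\left(a \right)} = -3 + \frac{a - 8}{8} = -3 + \frac{-8 + a}{8} = -3 + \left(-1 + \frac{a}{8}\right) = -4 + \frac{a}{8}$)
$30 + Q{\left(3 \right)} K{\left(k \right)} = 30 + \left(2 + 2 \cdot 3^{2} + 6 \cdot 3\right) \left(-4 + \frac{1}{8} \cdot 4\right) = 30 + \left(2 + 2 \cdot 9 + 18\right) \left(-4 + \frac{1}{2}\right) = 30 + \left(2 + 18 + 18\right) \left(- \frac{7}{2}\right) = 30 + 38 \left(- \frac{7}{2}\right) = 30 - 133 = -103$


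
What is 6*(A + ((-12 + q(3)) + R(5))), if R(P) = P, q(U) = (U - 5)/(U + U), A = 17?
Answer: 58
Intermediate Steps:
q(U) = (-5 + U)/(2*U) (q(U) = (-5 + U)/((2*U)) = (-5 + U)*(1/(2*U)) = (-5 + U)/(2*U))
6*(A + ((-12 + q(3)) + R(5))) = 6*(17 + ((-12 + (½)*(-5 + 3)/3) + 5)) = 6*(17 + ((-12 + (½)*(⅓)*(-2)) + 5)) = 6*(17 + ((-12 - ⅓) + 5)) = 6*(17 + (-37/3 + 5)) = 6*(17 - 22/3) = 6*(29/3) = 58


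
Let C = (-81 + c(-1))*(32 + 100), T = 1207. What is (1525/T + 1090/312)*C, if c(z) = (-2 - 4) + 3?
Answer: -827640660/15691 ≈ -52746.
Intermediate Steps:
c(z) = -3 (c(z) = -6 + 3 = -3)
C = -11088 (C = (-81 - 3)*(32 + 100) = -84*132 = -11088)
(1525/T + 1090/312)*C = (1525/1207 + 1090/312)*(-11088) = (1525*(1/1207) + 1090*(1/312))*(-11088) = (1525/1207 + 545/156)*(-11088) = (895715/188292)*(-11088) = -827640660/15691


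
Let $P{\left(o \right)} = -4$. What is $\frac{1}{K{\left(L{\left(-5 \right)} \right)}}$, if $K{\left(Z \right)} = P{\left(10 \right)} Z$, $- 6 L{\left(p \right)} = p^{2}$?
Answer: $\frac{3}{50} \approx 0.06$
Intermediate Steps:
$L{\left(p \right)} = - \frac{p^{2}}{6}$
$K{\left(Z \right)} = - 4 Z$
$\frac{1}{K{\left(L{\left(-5 \right)} \right)}} = \frac{1}{\left(-4\right) \left(- \frac{\left(-5\right)^{2}}{6}\right)} = \frac{1}{\left(-4\right) \left(\left(- \frac{1}{6}\right) 25\right)} = \frac{1}{\left(-4\right) \left(- \frac{25}{6}\right)} = \frac{1}{\frac{50}{3}} = \frac{3}{50}$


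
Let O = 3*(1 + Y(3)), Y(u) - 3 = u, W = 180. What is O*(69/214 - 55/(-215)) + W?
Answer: 1768101/9202 ≈ 192.14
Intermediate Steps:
Y(u) = 3 + u
O = 21 (O = 3*(1 + (3 + 3)) = 3*(1 + 6) = 3*7 = 21)
O*(69/214 - 55/(-215)) + W = 21*(69/214 - 55/(-215)) + 180 = 21*(69*(1/214) - 55*(-1/215)) + 180 = 21*(69/214 + 11/43) + 180 = 21*(5321/9202) + 180 = 111741/9202 + 180 = 1768101/9202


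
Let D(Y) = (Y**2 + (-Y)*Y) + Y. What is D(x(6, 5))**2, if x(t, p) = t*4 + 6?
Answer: 900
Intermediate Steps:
x(t, p) = 6 + 4*t (x(t, p) = 4*t + 6 = 6 + 4*t)
D(Y) = Y (D(Y) = (Y**2 - Y**2) + Y = 0 + Y = Y)
D(x(6, 5))**2 = (6 + 4*6)**2 = (6 + 24)**2 = 30**2 = 900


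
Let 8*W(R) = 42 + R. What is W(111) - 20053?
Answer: -160271/8 ≈ -20034.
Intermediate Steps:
W(R) = 21/4 + R/8 (W(R) = (42 + R)/8 = 21/4 + R/8)
W(111) - 20053 = (21/4 + (⅛)*111) - 20053 = (21/4 + 111/8) - 20053 = 153/8 - 20053 = -160271/8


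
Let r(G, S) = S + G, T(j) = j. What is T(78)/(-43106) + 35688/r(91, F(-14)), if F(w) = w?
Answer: 109882923/237083 ≈ 463.48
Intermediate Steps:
r(G, S) = G + S
T(78)/(-43106) + 35688/r(91, F(-14)) = 78/(-43106) + 35688/(91 - 14) = 78*(-1/43106) + 35688/77 = -39/21553 + 35688*(1/77) = -39/21553 + 35688/77 = 109882923/237083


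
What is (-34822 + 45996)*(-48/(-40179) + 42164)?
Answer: 6309985377432/13393 ≈ 4.7114e+8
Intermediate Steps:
(-34822 + 45996)*(-48/(-40179) + 42164) = 11174*(-48*(-1/40179) + 42164) = 11174*(16/13393 + 42164) = 11174*(564702468/13393) = 6309985377432/13393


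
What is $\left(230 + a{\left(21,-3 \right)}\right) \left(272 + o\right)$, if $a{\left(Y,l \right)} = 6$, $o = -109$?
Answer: $38468$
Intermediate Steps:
$\left(230 + a{\left(21,-3 \right)}\right) \left(272 + o\right) = \left(230 + 6\right) \left(272 - 109\right) = 236 \cdot 163 = 38468$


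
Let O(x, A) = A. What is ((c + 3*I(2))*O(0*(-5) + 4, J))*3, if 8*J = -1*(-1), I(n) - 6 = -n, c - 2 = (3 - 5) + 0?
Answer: 9/2 ≈ 4.5000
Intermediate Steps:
c = 0 (c = 2 + ((3 - 5) + 0) = 2 + (-2 + 0) = 2 - 2 = 0)
I(n) = 6 - n
J = ⅛ (J = (-1*(-1))/8 = (⅛)*1 = ⅛ ≈ 0.12500)
((c + 3*I(2))*O(0*(-5) + 4, J))*3 = ((0 + 3*(6 - 1*2))*(⅛))*3 = ((0 + 3*(6 - 2))*(⅛))*3 = ((0 + 3*4)*(⅛))*3 = ((0 + 12)*(⅛))*3 = (12*(⅛))*3 = (3/2)*3 = 9/2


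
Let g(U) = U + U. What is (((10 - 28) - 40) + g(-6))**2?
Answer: 4900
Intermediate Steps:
g(U) = 2*U
(((10 - 28) - 40) + g(-6))**2 = (((10 - 28) - 40) + 2*(-6))**2 = ((-18 - 40) - 12)**2 = (-58 - 12)**2 = (-70)**2 = 4900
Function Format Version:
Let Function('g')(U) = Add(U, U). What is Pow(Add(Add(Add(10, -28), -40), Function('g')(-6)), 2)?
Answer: 4900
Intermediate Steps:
Function('g')(U) = Mul(2, U)
Pow(Add(Add(Add(10, -28), -40), Function('g')(-6)), 2) = Pow(Add(Add(Add(10, -28), -40), Mul(2, -6)), 2) = Pow(Add(Add(-18, -40), -12), 2) = Pow(Add(-58, -12), 2) = Pow(-70, 2) = 4900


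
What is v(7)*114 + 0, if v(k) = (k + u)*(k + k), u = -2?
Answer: 7980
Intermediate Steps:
v(k) = 2*k*(-2 + k) (v(k) = (k - 2)*(k + k) = (-2 + k)*(2*k) = 2*k*(-2 + k))
v(7)*114 + 0 = (2*7*(-2 + 7))*114 + 0 = (2*7*5)*114 + 0 = 70*114 + 0 = 7980 + 0 = 7980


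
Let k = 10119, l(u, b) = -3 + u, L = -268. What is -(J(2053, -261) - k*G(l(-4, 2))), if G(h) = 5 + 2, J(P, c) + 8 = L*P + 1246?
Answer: 619799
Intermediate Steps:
J(P, c) = 1238 - 268*P (J(P, c) = -8 + (-268*P + 1246) = -8 + (1246 - 268*P) = 1238 - 268*P)
G(h) = 7
-(J(2053, -261) - k*G(l(-4, 2))) = -((1238 - 268*2053) - 10119*7) = -((1238 - 550204) - 1*70833) = -(-548966 - 70833) = -1*(-619799) = 619799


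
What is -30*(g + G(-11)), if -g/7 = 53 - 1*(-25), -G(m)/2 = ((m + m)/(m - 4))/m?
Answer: 16372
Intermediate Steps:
G(m) = -4/(-4 + m) (G(m) = -2*(m + m)/(m - 4)/m = -2*(2*m)/(-4 + m)/m = -2*2*m/(-4 + m)/m = -4/(-4 + m))
g = -546 (g = -7*(53 - 1*(-25)) = -7*(53 + 25) = -7*78 = -546)
-30*(g + G(-11)) = -30*(-546 - 4/(-4 - 11)) = -30*(-546 - 4/(-15)) = -30*(-546 - 4*(-1/15)) = -30*(-546 + 4/15) = -30*(-8186/15) = 16372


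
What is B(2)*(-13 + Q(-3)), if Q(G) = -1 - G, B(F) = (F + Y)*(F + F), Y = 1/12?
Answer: -275/3 ≈ -91.667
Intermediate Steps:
Y = 1/12 ≈ 0.083333
B(F) = 2*F*(1/12 + F) (B(F) = (F + 1/12)*(F + F) = (1/12 + F)*(2*F) = 2*F*(1/12 + F))
B(2)*(-13 + Q(-3)) = ((⅙)*2*(1 + 12*2))*(-13 + (-1 - 1*(-3))) = ((⅙)*2*(1 + 24))*(-13 + (-1 + 3)) = ((⅙)*2*25)*(-13 + 2) = (25/3)*(-11) = -275/3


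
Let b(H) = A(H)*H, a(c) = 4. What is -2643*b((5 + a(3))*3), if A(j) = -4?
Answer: 285444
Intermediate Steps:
b(H) = -4*H
-2643*b((5 + a(3))*3) = -(-10572)*(5 + 4)*3 = -(-10572)*9*3 = -(-10572)*27 = -2643*(-108) = 285444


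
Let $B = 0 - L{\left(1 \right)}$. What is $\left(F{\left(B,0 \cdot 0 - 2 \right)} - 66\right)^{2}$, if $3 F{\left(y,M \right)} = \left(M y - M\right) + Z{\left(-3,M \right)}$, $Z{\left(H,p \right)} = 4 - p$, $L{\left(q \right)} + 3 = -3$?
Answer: $\frac{40804}{9} \approx 4533.8$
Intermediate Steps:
$L{\left(q \right)} = -6$ ($L{\left(q \right)} = -3 - 3 = -6$)
$B = 6$ ($B = 0 - -6 = 0 + 6 = 6$)
$F{\left(y,M \right)} = \frac{4}{3} - \frac{2 M}{3} + \frac{M y}{3}$ ($F{\left(y,M \right)} = \frac{\left(M y - M\right) - \left(-4 + M\right)}{3} = \frac{\left(- M + M y\right) - \left(-4 + M\right)}{3} = \frac{4 - 2 M + M y}{3} = \frac{4}{3} - \frac{2 M}{3} + \frac{M y}{3}$)
$\left(F{\left(B,0 \cdot 0 - 2 \right)} - 66\right)^{2} = \left(\left(\frac{4}{3} - \frac{2 \left(0 \cdot 0 - 2\right)}{3} + \frac{1}{3} \left(0 \cdot 0 - 2\right) 6\right) - 66\right)^{2} = \left(\left(\frac{4}{3} - \frac{2 \left(0 - 2\right)}{3} + \frac{1}{3} \left(0 - 2\right) 6\right) - 66\right)^{2} = \left(\left(\frac{4}{3} - - \frac{4}{3} + \frac{1}{3} \left(-2\right) 6\right) - 66\right)^{2} = \left(\left(\frac{4}{3} + \frac{4}{3} - 4\right) - 66\right)^{2} = \left(- \frac{4}{3} - 66\right)^{2} = \left(- \frac{202}{3}\right)^{2} = \frac{40804}{9}$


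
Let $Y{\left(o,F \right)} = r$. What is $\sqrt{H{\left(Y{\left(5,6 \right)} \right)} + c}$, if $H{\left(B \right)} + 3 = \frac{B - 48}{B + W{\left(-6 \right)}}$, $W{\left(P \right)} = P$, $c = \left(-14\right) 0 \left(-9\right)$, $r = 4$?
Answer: $\sqrt{19} \approx 4.3589$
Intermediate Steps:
$Y{\left(o,F \right)} = 4$
$c = 0$ ($c = 0 \left(-9\right) = 0$)
$H{\left(B \right)} = -3 + \frac{-48 + B}{-6 + B}$ ($H{\left(B \right)} = -3 + \frac{B - 48}{B - 6} = -3 + \frac{-48 + B}{-6 + B}$)
$\sqrt{H{\left(Y{\left(5,6 \right)} \right)} + c} = \sqrt{\frac{2 \left(-15 - 4\right)}{-6 + 4} + 0} = \sqrt{\frac{2 \left(-15 - 4\right)}{-2} + 0} = \sqrt{2 \left(- \frac{1}{2}\right) \left(-19\right) + 0} = \sqrt{19 + 0} = \sqrt{19}$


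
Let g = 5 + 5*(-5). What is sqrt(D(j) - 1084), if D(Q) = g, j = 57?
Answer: 4*I*sqrt(69) ≈ 33.227*I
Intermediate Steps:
g = -20 (g = 5 - 25 = -20)
D(Q) = -20
sqrt(D(j) - 1084) = sqrt(-20 - 1084) = sqrt(-1104) = 4*I*sqrt(69)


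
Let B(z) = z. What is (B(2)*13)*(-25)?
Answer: -650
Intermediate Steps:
(B(2)*13)*(-25) = (2*13)*(-25) = 26*(-25) = -650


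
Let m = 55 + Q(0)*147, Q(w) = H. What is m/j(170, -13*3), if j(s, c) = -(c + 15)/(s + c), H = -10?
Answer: -185365/24 ≈ -7723.5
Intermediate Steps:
Q(w) = -10
j(s, c) = -(15 + c)/(c + s)
m = -1415 (m = 55 - 10*147 = 55 - 1470 = -1415)
m/j(170, -13*3) = -1415*(-13*3 + 170)/(-15 - (-13)*3) = -1415*(-39 + 170)/(-15 - 1*(-39)) = -1415*131/(-15 + 39) = -1415/((1/131)*24) = -1415/24/131 = -1415*131/24 = -185365/24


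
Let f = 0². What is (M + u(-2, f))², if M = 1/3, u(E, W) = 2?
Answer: 49/9 ≈ 5.4444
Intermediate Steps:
f = 0
M = ⅓ ≈ 0.33333
(M + u(-2, f))² = (⅓ + 2)² = (7/3)² = 49/9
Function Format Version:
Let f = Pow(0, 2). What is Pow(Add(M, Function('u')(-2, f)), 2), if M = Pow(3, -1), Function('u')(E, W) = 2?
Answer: Rational(49, 9) ≈ 5.4444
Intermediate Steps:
f = 0
M = Rational(1, 3) ≈ 0.33333
Pow(Add(M, Function('u')(-2, f)), 2) = Pow(Add(Rational(1, 3), 2), 2) = Pow(Rational(7, 3), 2) = Rational(49, 9)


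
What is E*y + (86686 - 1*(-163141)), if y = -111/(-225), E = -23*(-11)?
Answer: 18746386/75 ≈ 2.4995e+5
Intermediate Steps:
E = 253
y = 37/75 (y = -111*(-1/225) = 37/75 ≈ 0.49333)
E*y + (86686 - 1*(-163141)) = 253*(37/75) + (86686 - 1*(-163141)) = 9361/75 + (86686 + 163141) = 9361/75 + 249827 = 18746386/75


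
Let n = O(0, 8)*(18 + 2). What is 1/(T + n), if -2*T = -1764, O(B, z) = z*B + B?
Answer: 1/882 ≈ 0.0011338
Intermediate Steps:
O(B, z) = B + B*z (O(B, z) = B*z + B = B + B*z)
n = 0 (n = (0*(1 + 8))*(18 + 2) = (0*9)*20 = 0*20 = 0)
T = 882 (T = -½*(-1764) = 882)
1/(T + n) = 1/(882 + 0) = 1/882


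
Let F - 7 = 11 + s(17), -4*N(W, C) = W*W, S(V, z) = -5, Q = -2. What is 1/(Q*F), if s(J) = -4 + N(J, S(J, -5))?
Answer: 2/233 ≈ 0.0085837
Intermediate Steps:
N(W, C) = -W**2/4 (N(W, C) = -W*W/4 = -W**2/4)
s(J) = -4 - J**2/4
F = -233/4 (F = 7 + (11 + (-4 - 1/4*17**2)) = 7 + (11 + (-4 - 1/4*289)) = 7 + (11 + (-4 - 289/4)) = 7 + (11 - 305/4) = 7 - 261/4 = -233/4 ≈ -58.250)
1/(Q*F) = 1/(-2*(-233/4)) = 1/(233/2) = 2/233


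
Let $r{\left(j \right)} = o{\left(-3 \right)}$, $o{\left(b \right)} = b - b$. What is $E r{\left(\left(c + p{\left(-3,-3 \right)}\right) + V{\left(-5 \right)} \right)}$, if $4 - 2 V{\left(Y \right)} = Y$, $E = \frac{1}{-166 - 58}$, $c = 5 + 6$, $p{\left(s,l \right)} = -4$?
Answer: $0$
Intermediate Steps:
$c = 11$
$E = - \frac{1}{224}$ ($E = \frac{1}{-224} = - \frac{1}{224} \approx -0.0044643$)
$V{\left(Y \right)} = 2 - \frac{Y}{2}$
$o{\left(b \right)} = 0$
$r{\left(j \right)} = 0$
$E r{\left(\left(c + p{\left(-3,-3 \right)}\right) + V{\left(-5 \right)} \right)} = \left(- \frac{1}{224}\right) 0 = 0$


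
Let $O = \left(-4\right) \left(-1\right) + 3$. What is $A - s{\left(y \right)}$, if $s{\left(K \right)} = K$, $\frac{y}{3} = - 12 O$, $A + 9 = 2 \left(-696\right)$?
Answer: $-1149$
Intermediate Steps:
$O = 7$ ($O = 4 + 3 = 7$)
$A = -1401$ ($A = -9 + 2 \left(-696\right) = -9 - 1392 = -1401$)
$y = -252$ ($y = 3 \left(\left(-12\right) 7\right) = 3 \left(-84\right) = -252$)
$A - s{\left(y \right)} = -1401 - -252 = -1401 + 252 = -1149$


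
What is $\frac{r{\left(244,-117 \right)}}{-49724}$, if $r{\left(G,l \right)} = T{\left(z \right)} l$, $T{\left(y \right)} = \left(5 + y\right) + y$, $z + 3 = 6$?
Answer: $\frac{1287}{49724} \approx 0.025883$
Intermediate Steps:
$z = 3$ ($z = -3 + 6 = 3$)
$T{\left(y \right)} = 5 + 2 y$
$r{\left(G,l \right)} = 11 l$ ($r{\left(G,l \right)} = \left(5 + 2 \cdot 3\right) l = \left(5 + 6\right) l = 11 l$)
$\frac{r{\left(244,-117 \right)}}{-49724} = \frac{11 \left(-117\right)}{-49724} = \left(-1287\right) \left(- \frac{1}{49724}\right) = \frac{1287}{49724}$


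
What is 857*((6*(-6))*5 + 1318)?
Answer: 975266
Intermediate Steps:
857*((6*(-6))*5 + 1318) = 857*(-36*5 + 1318) = 857*(-180 + 1318) = 857*1138 = 975266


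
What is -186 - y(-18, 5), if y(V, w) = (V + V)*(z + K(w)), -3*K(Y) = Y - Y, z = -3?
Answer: -294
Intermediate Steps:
K(Y) = 0 (K(Y) = -(Y - Y)/3 = -⅓*0 = 0)
y(V, w) = -6*V (y(V, w) = (V + V)*(-3 + 0) = (2*V)*(-3) = -6*V)
-186 - y(-18, 5) = -186 - (-6)*(-18) = -186 - 1*108 = -186 - 108 = -294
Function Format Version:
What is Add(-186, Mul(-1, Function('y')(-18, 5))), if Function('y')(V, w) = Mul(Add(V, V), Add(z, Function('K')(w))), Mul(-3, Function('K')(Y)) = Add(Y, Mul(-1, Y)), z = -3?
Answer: -294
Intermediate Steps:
Function('K')(Y) = 0 (Function('K')(Y) = Mul(Rational(-1, 3), Add(Y, Mul(-1, Y))) = Mul(Rational(-1, 3), 0) = 0)
Function('y')(V, w) = Mul(-6, V) (Function('y')(V, w) = Mul(Add(V, V), Add(-3, 0)) = Mul(Mul(2, V), -3) = Mul(-6, V))
Add(-186, Mul(-1, Function('y')(-18, 5))) = Add(-186, Mul(-1, Mul(-6, -18))) = Add(-186, Mul(-1, 108)) = Add(-186, -108) = -294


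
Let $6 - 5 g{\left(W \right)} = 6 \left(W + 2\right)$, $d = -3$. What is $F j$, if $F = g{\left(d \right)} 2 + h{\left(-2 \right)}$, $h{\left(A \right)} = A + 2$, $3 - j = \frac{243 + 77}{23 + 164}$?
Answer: $\frac{5784}{935} \approx 6.1861$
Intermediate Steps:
$g{\left(W \right)} = - \frac{6}{5} - \frac{6 W}{5}$ ($g{\left(W \right)} = \frac{6}{5} - \frac{6 \left(W + 2\right)}{5} = \frac{6}{5} - \frac{6 \left(2 + W\right)}{5} = \frac{6}{5} - \frac{12 + 6 W}{5} = \frac{6}{5} - \left(\frac{12}{5} + \frac{6 W}{5}\right) = - \frac{6}{5} - \frac{6 W}{5}$)
$j = \frac{241}{187}$ ($j = 3 - \frac{243 + 77}{23 + 164} = 3 - \frac{320}{187} = \frac{241}{187} \approx 1.2888$)
$h{\left(A \right)} = 2 + A$
$F = \frac{24}{5}$ ($F = \left(- \frac{6}{5} - - \frac{18}{5}\right) 2 + \left(2 - 2\right) = \left(- \frac{6}{5} + \frac{18}{5}\right) 2 + 0 = \frac{12}{5} \cdot 2 + 0 = \frac{24}{5} + 0 = \frac{24}{5} \approx 4.8$)
$F j = \frac{24}{5} \cdot \frac{241}{187} = \frac{5784}{935}$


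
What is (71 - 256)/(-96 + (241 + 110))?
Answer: -37/51 ≈ -0.72549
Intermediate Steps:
(71 - 256)/(-96 + (241 + 110)) = -185/(-96 + 351) = -185/255 = -185*1/255 = -37/51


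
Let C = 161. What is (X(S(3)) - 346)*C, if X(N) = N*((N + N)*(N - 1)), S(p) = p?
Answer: -49910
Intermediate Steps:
X(N) = 2*N²*(-1 + N) (X(N) = N*((2*N)*(-1 + N)) = N*(2*N*(-1 + N)) = 2*N²*(-1 + N))
(X(S(3)) - 346)*C = (2*3²*(-1 + 3) - 346)*161 = (2*9*2 - 346)*161 = (36 - 346)*161 = -310*161 = -49910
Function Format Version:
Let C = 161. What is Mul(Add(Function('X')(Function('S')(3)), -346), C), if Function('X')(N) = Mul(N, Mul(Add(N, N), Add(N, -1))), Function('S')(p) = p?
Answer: -49910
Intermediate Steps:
Function('X')(N) = Mul(2, Pow(N, 2), Add(-1, N)) (Function('X')(N) = Mul(N, Mul(Mul(2, N), Add(-1, N))) = Mul(N, Mul(2, N, Add(-1, N))) = Mul(2, Pow(N, 2), Add(-1, N)))
Mul(Add(Function('X')(Function('S')(3)), -346), C) = Mul(Add(Mul(2, Pow(3, 2), Add(-1, 3)), -346), 161) = Mul(Add(Mul(2, 9, 2), -346), 161) = Mul(Add(36, -346), 161) = Mul(-310, 161) = -49910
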